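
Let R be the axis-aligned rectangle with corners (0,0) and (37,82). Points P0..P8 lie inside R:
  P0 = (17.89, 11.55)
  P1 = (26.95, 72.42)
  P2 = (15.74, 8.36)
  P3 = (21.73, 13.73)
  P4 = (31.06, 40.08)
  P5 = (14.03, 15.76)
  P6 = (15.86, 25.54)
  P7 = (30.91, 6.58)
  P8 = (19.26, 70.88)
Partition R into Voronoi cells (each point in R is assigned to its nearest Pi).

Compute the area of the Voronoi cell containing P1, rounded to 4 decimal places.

Area of P1's cell: 341.2053

1. box [0,37]×[0,82]: [(0, 0) (37, 0) (37, 82) (0, 82)]
2. ⊥bis P1·P0 via (22.42,41.985): [(0, 45.322) (37, 39.8149) (37, 82) (0, 82)]  |A|=1458.967
3. ⊥bis P1·P2 via (21.345,40.39): [(0, 45.322) (37, 39.8149) (37, 82) (0, 82)]  |A|=1458.967
4. ⊥bis P1·P3 via (24.34,43.075): [(0, 45.322) (1.3721, 45.1178) (37, 41.949) (37, 82) (0, 82)]  |A|=1420.9501
5. ⊥bis P1·P4 via (29.005,56.25): [(0, 52.5638) (37, 57.2661) (37, 82) (0, 82)]  |A|=1002.1469
6. ⊥bis P1·P5 via (20.49,44.09): [(0, 52.5638) (37, 57.2661) (37, 82) (0, 82)]  |A|=1002.1469
7. ⊥bis P1·P6 via (21.405,48.98): [(0, 54.0436) (4.0692, 53.081) (37, 57.2661) (37, 82) (0, 82)]  |A|=999.1362
8. ⊥bis P1·P7 via (28.93,39.5): [(0, 54.0436) (4.0692, 53.081) (37, 57.2661) (37, 82) (0, 82)]  |A|=999.1362
9. ⊥bis P1·P8 via (23.105,71.65): [(26.2589, 55.901) (37, 57.2661) (37, 82) (21.0323, 82)]  |A|=341.2053
10. canonical 4-gon: [(26.2589, 55.901) (37, 57.2661) (37, 82) (21.0323, 82)]
11. shoelace: 341.2053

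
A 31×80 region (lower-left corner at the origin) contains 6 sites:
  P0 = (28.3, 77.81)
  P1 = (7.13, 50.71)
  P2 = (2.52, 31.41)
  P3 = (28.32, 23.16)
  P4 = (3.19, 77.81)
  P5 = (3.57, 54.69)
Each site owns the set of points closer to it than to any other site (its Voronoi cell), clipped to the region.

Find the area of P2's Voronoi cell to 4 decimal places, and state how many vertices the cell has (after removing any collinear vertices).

1. box [0,31]×[0,80]: [(0, 0) (31, 0) (31, 80) (0, 80)]
2. ⊥bis P2·P0 via (15.41,54.61): [(0, 63.1718) (0, 0) (31, 0) (31, 45.9481)]  |A|=1691.3599
3. ⊥bis P2·P1 via (4.825,41.06): [(0, 42.2125) (0, 0) (31, 0) (31, 34.8078)]  |A|=1193.8152
4. ⊥bis P2·P3 via (15.42,27.285): [(18.7604, 37.7314) (0, 42.2125) (0, 0) (6.6951, 0)]  |A|=522.2705
5. ⊥bis P2·P4 via (2.855,54.61): [(18.7604, 37.7314) (0, 42.2125) (0, 0) (6.6951, 0)]  |A|=522.2705
6. ⊥bis P2·P5 via (3.045,43.05): [(18.7604, 37.7314) (0, 42.2125) (0, 0) (6.6951, 0)]  |A|=522.2705
7. canonical 4-gon: [(18.7604, 37.7314) (0, 42.2125) (0, 0) (6.6951, 0)]
8. shoelace: 522.2705

Area of P2's cell: 522.2705 (4 vertices)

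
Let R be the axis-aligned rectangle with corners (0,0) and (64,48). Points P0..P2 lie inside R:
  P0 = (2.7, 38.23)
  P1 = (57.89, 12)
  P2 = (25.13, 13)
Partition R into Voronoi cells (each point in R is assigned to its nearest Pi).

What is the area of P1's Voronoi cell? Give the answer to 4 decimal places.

Area of P1's cell: 1062.6702

1. box [0,64]×[0,48]: [(0, 0) (64, 0) (64, 48) (0, 48)]
2. ⊥bis P1·P0 via (30.295,25.115): [(18.3587, 0) (64, 0) (64, 48) (41.1715, 48)]  |A|=1643.2763
3. ⊥bis P1·P2 via (41.51,12.5): [(41.1284, 0) (64, 0) (64, 48) (42.5936, 48)]  |A|=1062.6702
4. canonical 4-gon: [(41.1284, 0) (64, 0) (64, 48) (42.5936, 48)]
5. shoelace: 1062.6702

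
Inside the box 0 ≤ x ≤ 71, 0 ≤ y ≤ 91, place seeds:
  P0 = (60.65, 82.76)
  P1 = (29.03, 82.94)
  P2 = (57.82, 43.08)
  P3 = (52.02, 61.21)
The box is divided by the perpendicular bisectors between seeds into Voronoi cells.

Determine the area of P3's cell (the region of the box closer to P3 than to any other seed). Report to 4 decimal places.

1. box [0,71]×[0,91]: [(0, 0) (71, 0) (71, 91) (0, 91)]
2. ⊥bis P3·P0 via (56.335,71.985): [(0, 0) (71, 0) (71, 66.1122) (8.8526, 91) (0, 91)]  |A|=5687.6436
3. ⊥bis P3·P1 via (40.525,72.075): [(0, 29.2002) (0, 0) (71, 0) (71, 66.1122) (44.8044, 76.6026)]  |A|=4239.4635
4. ⊥bis P3·P2 via (54.92,52.145): [(7.2828, 36.9053) (71, 57.2892) (71, 66.1122) (44.8044, 76.6026)]  |A|=997.8428
5. canonical 4-gon: [(7.2828, 36.9053) (71, 57.2892) (71, 66.1122) (44.8044, 76.6026)]
6. shoelace: 997.8428

Area of P3's cell: 997.8428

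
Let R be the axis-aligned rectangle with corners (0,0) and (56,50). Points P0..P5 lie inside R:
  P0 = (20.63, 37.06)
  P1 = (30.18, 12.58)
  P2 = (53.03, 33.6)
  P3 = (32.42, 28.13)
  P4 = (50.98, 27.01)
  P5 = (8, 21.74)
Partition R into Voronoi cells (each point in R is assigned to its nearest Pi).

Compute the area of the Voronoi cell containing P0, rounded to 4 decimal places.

1. box [0,56]×[0,50]: [(0, 0) (56, 0) (56, 50) (0, 50)]
2. ⊥bis P0·P1 via (25.405,24.82): [(0, 14.9091) (56, 36.7555) (56, 50) (0, 50)]  |A|=1353.3886
3. ⊥bis P0·P2 via (36.83,35.33): [(0, 14.9091) (36.1555, 29.0139) (38.3966, 50) (0, 50)]  |A|=1037.2609
4. ⊥bis P0·P3 via (26.525,32.595): [(0, 14.9091) (18.6359, 22.1793) (38.1814, 47.9846) (38.3966, 50) (0, 50)]  |A|=878.0051
5. ⊥bis P0·P4 via (35.805,32.035): [(0, 14.9091) (18.6359, 22.1793) (38.1814, 47.9846) (38.3966, 50) (0, 50)]  |A|=878.0051
6. ⊥bis P0·P5 via (14.315,29.4): [(0, 41.2015) (20.3418, 24.4315) (38.1814, 47.9846) (38.3966, 50) (0, 50)]  |A|=595.8041
7. canonical 5-gon: [(0, 41.2015) (20.3418, 24.4315) (38.1814, 47.9846) (38.3966, 50) (0, 50)]
8. shoelace: 595.8041

Area of P0's cell: 595.8041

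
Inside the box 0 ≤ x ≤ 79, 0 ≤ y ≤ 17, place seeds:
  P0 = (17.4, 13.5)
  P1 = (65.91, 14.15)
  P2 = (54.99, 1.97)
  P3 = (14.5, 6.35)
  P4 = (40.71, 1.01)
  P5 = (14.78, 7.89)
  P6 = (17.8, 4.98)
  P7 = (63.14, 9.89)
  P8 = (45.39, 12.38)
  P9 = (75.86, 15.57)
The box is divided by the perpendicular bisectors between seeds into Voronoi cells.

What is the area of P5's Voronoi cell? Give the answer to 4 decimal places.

1. box [0,79]×[0,17]: [(0, 0) (79, 0) (79, 17) (0, 17)]
2. ⊥bis P5·P0 via (16.09,10.695): [(0, 0) (38.9904, 0) (2.5896, 17) (0, 17)]  |A|=353.4297
3. ⊥bis P5·P1 via (40.345,11.02): [(0, 0) (38.9904, 0) (2.5896, 17) (0, 17)]  |A|=353.4297
4. ⊥bis P5·P2 via (34.885,4.93): [(0, 0) (34.1592, 0) (34.47, 2.1111) (2.5896, 17) (0, 17)]  |A|=348.3301
5. ⊥bis P5·P3 via (14.64,7.12): [(0, 9.7818) (29.5492, 4.4092) (2.5896, 17) (0, 17)]  |A|=122.9483
6. ⊥bis P5·P4 via (27.745,4.45): [(0, 9.7818) (27.8177, 4.7241) (27.9343, 5.1634) (2.5896, 17) (0, 17)]  |A|=122.5496
7. ⊥bis P5·P6 via (16.29,6.435): [(0, 9.7818) (16.6057, 6.7626) (19.0588, 9.3085) (2.5896, 17) (0, 17)]  |A|=103.5854
8. ⊥bis P5·P7 via (38.96,8.89): [(0, 9.7818) (16.6057, 6.7626) (19.0588, 9.3085) (2.5896, 17) (0, 17)]  |A|=103.5854
9. ⊥bis P5·P8 via (30.085,10.135): [(0, 9.7818) (16.6057, 6.7626) (19.0588, 9.3085) (2.5896, 17) (0, 17)]  |A|=103.5854
10. ⊥bis P5·P9 via (45.32,11.73): [(0, 9.7818) (16.6057, 6.7626) (19.0588, 9.3085) (2.5896, 17) (0, 17)]  |A|=103.5854
11. canonical 5-gon: [(0, 9.7818) (16.6057, 6.7626) (19.0588, 9.3085) (2.5896, 17) (0, 17)]
12. shoelace: 103.5854

Area of P5's cell: 103.5854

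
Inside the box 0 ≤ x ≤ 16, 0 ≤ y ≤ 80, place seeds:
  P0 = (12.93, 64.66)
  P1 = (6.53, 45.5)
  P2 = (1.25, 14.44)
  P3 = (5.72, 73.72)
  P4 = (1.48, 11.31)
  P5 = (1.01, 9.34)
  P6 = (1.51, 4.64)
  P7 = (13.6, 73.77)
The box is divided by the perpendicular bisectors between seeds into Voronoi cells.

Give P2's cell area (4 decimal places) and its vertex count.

1. box [0,16]×[0,80]: [(0, 0) (16, 0) (16, 80) (0, 80)]
2. ⊥bis P2·P0 via (7.09,39.55): [(0, 41.199) (0, 0) (16, 0) (16, 37.4777)]  |A|=629.4137
3. ⊥bis P2·P1 via (3.89,29.97): [(0, 30.6313) (0, 0) (16, 0) (16, 27.9114)]  |A|=468.3412
4. ⊥bis P2·P3 via (3.485,44.08): [(0, 30.6313) (0, 0) (16, 0) (16, 27.9114)]  |A|=468.3412
5. ⊥bis P2·P4 via (1.365,12.875): [(0, 30.6313) (0, 12.7747) (16, 13.9504) (16, 27.9114)]  |A|=254.5403
6. ⊥bis P2·P5 via (1.13,11.89): [(0, 30.6313) (0, 12.7747) (16, 13.9504) (16, 27.9114)]  |A|=254.5403
7. ⊥bis P2·P6 via (1.38,9.54): [(0, 30.6313) (0, 12.7747) (16, 13.9504) (16, 27.9114)]  |A|=254.5403
8. ⊥bis P2·P7 via (7.425,44.105): [(0, 30.6313) (0, 12.7747) (16, 13.9504) (16, 27.9114)]  |A|=254.5403
9. canonical 4-gon: [(0, 30.6313) (0, 12.7747) (16, 13.9504) (16, 27.9114)]
10. shoelace: 254.5403

Area of P2's cell: 254.5403 (4 vertices)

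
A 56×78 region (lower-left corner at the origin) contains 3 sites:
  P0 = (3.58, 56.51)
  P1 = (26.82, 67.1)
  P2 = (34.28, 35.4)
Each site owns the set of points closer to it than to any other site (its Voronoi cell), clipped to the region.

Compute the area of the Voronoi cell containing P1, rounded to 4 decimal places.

Area of P1's cell: 1061.3682

1. box [0,56]×[0,78]: [(0, 0) (56, 0) (56, 78) (0, 78)]
2. ⊥bis P1·P0 via (15.2,61.805): [(43.3633, 0) (56, 0) (56, 78) (7.8203, 78)]  |A|=2371.8412
3. ⊥bis P1·P2 via (30.55,51.25): [(21.0305, 49.0098) (56, 57.2392) (56, 78) (7.8203, 78)]  |A|=1061.3682
4. canonical 4-gon: [(21.0305, 49.0098) (56, 57.2392) (56, 78) (7.8203, 78)]
5. shoelace: 1061.3682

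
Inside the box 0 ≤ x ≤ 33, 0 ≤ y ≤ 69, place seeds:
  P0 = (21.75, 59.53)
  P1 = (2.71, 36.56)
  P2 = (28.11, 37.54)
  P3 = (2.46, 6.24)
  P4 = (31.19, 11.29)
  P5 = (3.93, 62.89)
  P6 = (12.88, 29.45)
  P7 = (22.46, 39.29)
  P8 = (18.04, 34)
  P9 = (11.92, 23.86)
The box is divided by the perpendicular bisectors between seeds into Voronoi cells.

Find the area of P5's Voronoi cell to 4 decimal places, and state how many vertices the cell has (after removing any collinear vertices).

1. box [0,33]×[0,69]: [(0, 0) (33, 0) (33, 69) (0, 69)]
2. ⊥bis P5·P0 via (12.84,61.21): [(0, 0) (1.2987, 0) (14.3088, 69) (0, 69)]  |A|=538.4602
3. ⊥bis P5·P1 via (3.32,49.725): [(0, 49.8788) (10.6108, 49.3872) (14.3088, 69) (0, 69)]  |A|=241.7634
4. ⊥bis P5·P2 via (16.02,50.215): [(0, 49.8788) (10.6108, 49.3872) (14.3088, 69) (0, 69)]  |A|=241.7634
5. ⊥bis P5·P3 via (3.195,34.565): [(0, 49.8788) (10.6108, 49.3872) (14.3088, 69) (0, 69)]  |A|=241.7634
6. ⊥bis P5·P4 via (17.56,37.09): [(0, 49.8788) (10.6108, 49.3872) (14.3088, 69) (0, 69)]  |A|=241.7634
7. ⊥bis P5·P6 via (8.405,46.17): [(0, 49.8788) (10.6108, 49.3872) (14.3088, 69) (0, 69)]  |A|=241.7634
8. ⊥bis P5·P7 via (13.195,51.09): [(0, 49.8788) (10.6108, 49.3872) (14.3088, 69) (0, 69)]  |A|=241.7634
9. ⊥bis P5·P8 via (10.985,48.445): [(0, 49.8788) (10.6108, 49.3872) (14.3088, 69) (0, 69)]  |A|=241.7634
10. ⊥bis P5·P9 via (7.925,43.375): [(0, 49.8788) (10.6108, 49.3872) (14.3088, 69) (0, 69)]  |A|=241.7634
11. canonical 4-gon: [(0, 49.8788) (10.6108, 49.3872) (14.3088, 69) (0, 69)]
12. shoelace: 241.7634

Area of P5's cell: 241.7634 (4 vertices)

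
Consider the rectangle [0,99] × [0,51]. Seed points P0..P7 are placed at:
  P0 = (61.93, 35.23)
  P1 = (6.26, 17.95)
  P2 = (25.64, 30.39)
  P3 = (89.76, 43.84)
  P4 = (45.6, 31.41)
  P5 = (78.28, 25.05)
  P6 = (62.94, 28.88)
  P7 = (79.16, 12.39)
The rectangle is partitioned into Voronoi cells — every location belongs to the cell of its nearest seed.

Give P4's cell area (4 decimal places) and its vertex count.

Area of P4's cell: 824.7952 (5 vertices)

1. box [0,99]×[0,51]: [(0, 0) (99, 0) (99, 51) (0, 51)]
2. ⊥bis P4·P0 via (53.765,33.32): [(0, 0) (61.5594, 0) (49.6292, 51) (0, 51)]  |A|=2835.3091
3. ⊥bis P4·P1 via (25.93,24.68): [(34.3741, 0) (61.5594, 0) (49.6292, 51) (16.9247, 51)]  |A|=1527.1876
4. ⊥bis P4·P2 via (35.62,30.9): [(37.1991, 0) (61.5594, 0) (49.6292, 51) (34.5928, 51)]  |A|=1004.6155
5. ⊥bis P4·P3 via (67.68,37.625): [(37.1991, 0) (61.5594, 0) (49.6292, 51) (34.5928, 51)]  |A|=1004.6155
6. ⊥bis P4·P5 via (61.94,28.23): [(37.1991, 0) (56.446, 0) (58.7682, 11.932) (49.6292, 51) (34.5928, 51)]  |A|=974.1091
7. ⊥bis P4·P6 via (54.27,30.145): [(37.1991, 0) (49.8717, 0) (54.3613, 30.7708) (49.6292, 51) (34.5928, 51)]  |A|=824.7952
8. ⊥bis P4·P7 via (62.38,21.9): [(37.1991, 0) (49.8717, 0) (54.3613, 30.7708) (49.6292, 51) (34.5928, 51)]  |A|=824.7952
9. canonical 5-gon: [(37.1991, 0) (49.8717, 0) (54.3613, 30.7708) (49.6292, 51) (34.5928, 51)]
10. shoelace: 824.7952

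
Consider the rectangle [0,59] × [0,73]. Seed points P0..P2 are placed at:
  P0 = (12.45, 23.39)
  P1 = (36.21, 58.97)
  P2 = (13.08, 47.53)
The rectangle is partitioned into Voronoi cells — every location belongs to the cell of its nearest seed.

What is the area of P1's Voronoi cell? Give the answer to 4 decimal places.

Area of P1's cell: 1535.2630

1. box [0,59]×[0,73]: [(0, 0) (59, 0) (59, 73) (0, 73)]
2. ⊥bis P1·P0 via (24.33,41.18): [(0, 57.4274) (59, 18.0277) (59, 73) (0, 73)]  |A|=2081.0763
3. ⊥bis P1·P2 via (24.645,53.25): [(33.7143, 34.9133) (59, 18.0277) (59, 73) (14.8767, 73)]  |A|=1535.263
4. canonical 4-gon: [(33.7143, 34.9133) (59, 18.0277) (59, 73) (14.8767, 73)]
5. shoelace: 1535.263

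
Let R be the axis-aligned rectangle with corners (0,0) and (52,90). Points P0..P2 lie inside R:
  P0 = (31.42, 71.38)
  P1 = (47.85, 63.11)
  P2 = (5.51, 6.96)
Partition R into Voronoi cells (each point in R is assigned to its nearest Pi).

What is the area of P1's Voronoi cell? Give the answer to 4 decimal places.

1. box [0,52]×[0,90]: [(0, 0) (52, 0) (52, 90) (0, 90)]
2. ⊥bis P1·P0 via (39.635,67.245): [(5.7874, 0) (52, 0) (52, 90) (51.0887, 90)]  |A|=2120.5769
3. ⊥bis P1·P2 via (26.68,35.035): [(24.3185, 36.8157) (52, 15.9424) (52, 90) (51.0887, 90)]  |A|=1049.2471
4. canonical 4-gon: [(24.3185, 36.8157) (52, 15.9424) (52, 90) (51.0887, 90)]
5. shoelace: 1049.2471

Area of P1's cell: 1049.2471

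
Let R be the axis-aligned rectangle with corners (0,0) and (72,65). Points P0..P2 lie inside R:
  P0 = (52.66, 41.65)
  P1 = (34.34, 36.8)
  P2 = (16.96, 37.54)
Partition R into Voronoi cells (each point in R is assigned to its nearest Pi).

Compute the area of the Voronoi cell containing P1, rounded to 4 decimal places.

1. box [0,72]×[0,65]: [(0, 0) (72, 0) (72, 65) (0, 65)]
2. ⊥bis P1·P0 via (43.5,39.225): [(0, 0) (53.8843, 0) (36.6764, 65) (0, 65)]  |A|=2943.2236
3. ⊥bis P1·P2 via (25.65,37.17): [(24.0674, 0) (53.8843, 0) (36.6764, 65) (26.8349, 65)]  |A|=1288.898
4. canonical 4-gon: [(24.0674, 0) (53.8843, 0) (36.6764, 65) (26.8349, 65)]
5. shoelace: 1288.898

Area of P1's cell: 1288.8980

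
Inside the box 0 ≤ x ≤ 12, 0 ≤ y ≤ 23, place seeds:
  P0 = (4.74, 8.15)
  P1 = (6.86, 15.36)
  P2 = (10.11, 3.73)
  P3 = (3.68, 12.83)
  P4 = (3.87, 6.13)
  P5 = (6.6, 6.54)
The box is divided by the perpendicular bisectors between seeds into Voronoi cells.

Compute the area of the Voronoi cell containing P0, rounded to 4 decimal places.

1. box [0,12]×[0,23]: [(0, 0) (12, 0) (12, 23) (0, 23)]
2. ⊥bis P0·P1 via (5.8,11.755): [(0, 13.4604) (0, 0) (12, 0) (12, 9.932)]  |A|=140.3543
3. ⊥bis P0·P2 via (7.425,5.94): [(10.962, 10.2372) (0, 13.4604) (0, 0) (2.5358, 0)]  |A|=86.7563
4. ⊥bis P0·P3 via (4.21,10.49): [(10.962, 10.2372) (7.5384, 11.2439) (0, 9.5365) (0, 0) (2.5358, 0)]  |A|=71.9662
5. ⊥bis P0·P4 via (4.305,7.14): [(7.3376, 5.8339) (10.962, 10.2372) (7.5384, 11.2439) (0, 9.5365) (0, 8.9941)]  |A|=31.5715
6. ⊥bis P0·P5 via (5.67,7.345): [(5.1701, 6.7674) (8.7392, 10.8908) (7.5384, 11.2439) (0, 9.5365) (0, 8.9941)]  |A|=19.3584
7. canonical 5-gon: [(5.1701, 6.7674) (8.7392, 10.8908) (7.5384, 11.2439) (0, 9.5365) (0, 8.9941)]
8. shoelace: 19.3584

Area of P0's cell: 19.3584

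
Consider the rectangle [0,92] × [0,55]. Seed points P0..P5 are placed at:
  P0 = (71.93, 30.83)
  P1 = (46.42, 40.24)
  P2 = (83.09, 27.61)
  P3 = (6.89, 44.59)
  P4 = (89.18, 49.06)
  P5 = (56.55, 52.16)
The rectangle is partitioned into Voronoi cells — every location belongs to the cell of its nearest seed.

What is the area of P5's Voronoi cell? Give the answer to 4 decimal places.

Area of P5's cell: 305.1058

1. box [0,92]×[0,55]: [(0, 0) (92, 0) (92, 55) (0, 55)]
2. ⊥bis P5·P0 via (64.24,41.495): [(0, 0) (6.692, 0) (82.9696, 55) (0, 55)]  |A|=2465.6945
3. ⊥bis P5·P1 via (51.485,46.2): [(60.3348, 38.6792) (82.9696, 55) (41.13, 55)]  |A|=341.4289
4. ⊥bis P5·P2 via (69.82,39.885): [(60.3348, 38.6792) (82.9696, 55) (41.13, 55)]  |A|=341.4289
5. ⊥bis P5·P3 via (31.72,48.375): [(60.3348, 38.6792) (82.9696, 55) (41.13, 55)]  |A|=341.4289
6. ⊥bis P5·P4 via (72.865,50.61): [(60.3348, 38.6792) (72.5696, 47.5011) (73.2821, 55) (41.13, 55)]  |A|=305.1058
7. canonical 4-gon: [(60.3348, 38.6792) (72.5696, 47.5011) (73.2821, 55) (41.13, 55)]
8. shoelace: 305.1058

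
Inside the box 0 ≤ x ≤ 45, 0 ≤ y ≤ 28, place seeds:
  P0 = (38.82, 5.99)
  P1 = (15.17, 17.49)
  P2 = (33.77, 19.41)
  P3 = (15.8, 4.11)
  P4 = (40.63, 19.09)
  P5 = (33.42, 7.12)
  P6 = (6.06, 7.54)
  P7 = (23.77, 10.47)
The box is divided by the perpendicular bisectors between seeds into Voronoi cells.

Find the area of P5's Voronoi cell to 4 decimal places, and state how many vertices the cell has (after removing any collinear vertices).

Area of P5's cell: 109.8533 (6 vertices)

1. box [0,45]×[0,28]: [(0, 0) (45, 0) (45, 28) (0, 28)]
2. ⊥bis P5·P0 via (36.12,6.555): [(0, 0) (34.7483, 0) (40.6076, 28) (0, 28)]  |A|=1054.9822
3. ⊥bis P5·P1 via (24.295,12.305): [(17.3031, 0) (34.7483, 0) (40.6076, 28) (33.2132, 28)]  |A|=347.7545
4. ⊥bis P5·P2 via (33.595,13.265): [(24.9799, 13.5103) (17.3031, 0) (34.7483, 0) (37.5009, 13.1538)]  |A|=200.6852
5. ⊥bis P5·P3 via (24.61,5.615): [(24.9799, 13.5103) (23.6585, 11.1849) (25.5692, 0) (34.7483, 0) (37.5009, 13.1538)]  |A|=154.4574
6. ⊥bis P5·P4 via (37.025,13.105): [(36.9164, 13.1704) (24.9799, 13.5103) (23.6585, 11.1849) (25.5692, 0) (34.7483, 0) (37.4385, 12.8559)]  |A|=154.3699
7. ⊥bis P5·P6 via (19.74,7.33): [(36.9164, 13.1704) (24.9799, 13.5103) (23.6585, 11.1849) (25.5692, 0) (34.7483, 0) (37.4385, 12.8559)]  |A|=154.3699
8. ⊥bis P5·P7 via (28.595,8.795): [(36.9164, 13.1704) (30.1805, 13.3622) (25.5602, 0.0529) (25.5692, 0) (34.7483, 0) (37.4385, 12.8559)]  |A|=109.8533
9. canonical 6-gon: [(36.9164, 13.1704) (30.1805, 13.3622) (25.5602, 0.0529) (25.5692, 0) (34.7483, 0) (37.4385, 12.8559)]
10. shoelace: 109.8533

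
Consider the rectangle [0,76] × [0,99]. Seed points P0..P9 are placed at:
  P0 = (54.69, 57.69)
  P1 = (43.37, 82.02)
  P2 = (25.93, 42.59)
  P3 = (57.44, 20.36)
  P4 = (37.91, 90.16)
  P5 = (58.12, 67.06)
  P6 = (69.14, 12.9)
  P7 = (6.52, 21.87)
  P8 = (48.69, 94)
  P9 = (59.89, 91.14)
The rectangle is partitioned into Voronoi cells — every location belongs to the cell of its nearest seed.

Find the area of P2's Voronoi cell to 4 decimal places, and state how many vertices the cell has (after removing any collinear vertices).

Area of P2's cell: 1540.2768 (6 vertices)

1. box [0,76]×[0,99]: [(0, 0) (76, 0) (76, 99) (0, 99)]
2. ⊥bis P2·P0 via (40.31,50.14): [(0, 0) (66.6352, 0) (14.6568, 99) (0, 99)]  |A|=4023.9562
3. ⊥bis P2·P1 via (34.65,62.305): [(0, 77.6308) (0, 0) (66.6352, 0) (33.703, 62.7238)]  |A|=3398.0063
4. ⊥bis P2·P3 via (41.685,31.475): [(0, 77.6308) (0, 0) (19.4797, 0) (46.5151, 38.3215) (33.703, 62.7238)]  |A|=2494.4709
5. ⊥bis P2·P4 via (31.92,66.375): [(16.8908, 70.1599) (0, 74.4137) (0, 0) (19.4797, 0) (46.5151, 38.3215) (33.703, 62.7238)]  |A|=2467.3013
6. ⊥bis P2·P5 via (42.025,54.825): [(16.8908, 70.1599) (0, 74.4137) (0, 0) (19.4797, 0) (46.5151, 38.3215) (33.703, 62.7238)]  |A|=2467.3013
7. ⊥bis P2·P6 via (47.535,27.745): [(16.8908, 70.1599) (0, 74.4137) (0, 0) (19.4797, 0) (46.5151, 38.3215) (33.703, 62.7238)]  |A|=2467.3013
8. ⊥bis P2·P7 via (16.225,32.23): [(16.8908, 70.1599) (0, 74.4137) (0, 47.4292) (31.8749, 17.5696) (46.5151, 38.3215) (33.703, 62.7238)]  |A|=1540.2768
9. ⊥bis P2·P8 via (37.31,68.295): [(16.8908, 70.1599) (0, 74.4137) (0, 47.4292) (31.8749, 17.5696) (46.5151, 38.3215) (33.703, 62.7238)]  |A|=1540.2768
10. ⊥bis P2·P9 via (42.91,66.865): [(16.8908, 70.1599) (0, 74.4137) (0, 47.4292) (31.8749, 17.5696) (46.5151, 38.3215) (33.703, 62.7238)]  |A|=1540.2768
11. canonical 6-gon: [(16.8908, 70.1599) (0, 74.4137) (0, 47.4292) (31.8749, 17.5696) (46.5151, 38.3215) (33.703, 62.7238)]
12. shoelace: 1540.2768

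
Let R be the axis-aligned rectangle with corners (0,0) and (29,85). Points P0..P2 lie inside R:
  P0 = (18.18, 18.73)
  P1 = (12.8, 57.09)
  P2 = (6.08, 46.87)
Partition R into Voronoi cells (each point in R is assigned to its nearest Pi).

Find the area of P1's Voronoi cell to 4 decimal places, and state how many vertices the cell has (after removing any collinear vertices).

Area of P1's cell: 1053.7715 (5 vertices)

1. box [0,29]×[0,85]: [(0, 0) (29, 0) (29, 85) (0, 85)]
2. ⊥bis P1·P0 via (15.49,37.91): [(0, 35.7375) (29, 39.8048) (29, 85) (0, 85)]  |A|=1369.6366
3. ⊥bis P1·P2 via (9.44,51.98): [(0, 58.1871) (28.1399, 39.6842) (29, 39.8048) (29, 85) (0, 85)]  |A|=1053.7715
4. canonical 5-gon: [(0, 58.1871) (28.1399, 39.6842) (29, 39.8048) (29, 85) (0, 85)]
5. shoelace: 1053.7715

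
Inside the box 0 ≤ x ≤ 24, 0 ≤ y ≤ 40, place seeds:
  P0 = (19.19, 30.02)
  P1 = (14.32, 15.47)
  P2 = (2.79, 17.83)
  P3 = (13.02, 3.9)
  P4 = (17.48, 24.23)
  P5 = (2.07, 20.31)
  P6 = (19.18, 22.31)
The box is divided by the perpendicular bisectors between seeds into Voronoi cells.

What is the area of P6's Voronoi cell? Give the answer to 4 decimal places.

1. box [0,24]×[0,40]: [(0, 0) (24, 0) (24, 40) (0, 40)]
2. ⊥bis P6·P0 via (19.185,26.165): [(0, 26.1899) (0, 0) (24, 0) (24, 26.1588)]  |A|=628.1837
3. ⊥bis P6·P1 via (16.75,18.89): [(6.4879, 26.1815) (24, 13.7387) (24, 26.1588)]  |A|=108.7506
4. ⊥bis P6·P2 via (10.985,20.07): [(9.3155, 26.1778) (9.9958, 23.6891) (24, 13.7387) (24, 26.1588)]  |A|=105.2332
5. ⊥bis P6·P3 via (16.1,13.105): [(9.3155, 26.1778) (9.9958, 23.6891) (24, 13.7387) (24, 26.1588)]  |A|=105.2332
6. ⊥bis P6·P4 via (18.33,23.27): [(21.5961, 26.1619) (14.8821, 20.2172) (24, 13.7387) (24, 26.1588)]  |A|=63.778
7. ⊥bis P6·P5 via (10.625,21.31): [(21.5961, 26.1619) (14.8821, 20.2172) (24, 13.7387) (24, 26.1588)]  |A|=63.778
8. canonical 4-gon: [(21.5961, 26.1619) (14.8821, 20.2172) (24, 13.7387) (24, 26.1588)]
9. shoelace: 63.778

Area of P6's cell: 63.7780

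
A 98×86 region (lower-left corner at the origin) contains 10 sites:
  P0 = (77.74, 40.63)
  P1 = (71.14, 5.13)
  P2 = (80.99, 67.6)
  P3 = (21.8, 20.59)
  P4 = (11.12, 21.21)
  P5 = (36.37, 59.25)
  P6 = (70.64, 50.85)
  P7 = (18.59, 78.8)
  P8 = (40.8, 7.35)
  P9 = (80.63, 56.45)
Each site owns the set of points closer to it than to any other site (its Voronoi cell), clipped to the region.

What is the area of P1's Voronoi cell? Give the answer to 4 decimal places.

1. box [0,98]×[0,86]: [(0, 0) (98, 0) (98, 86) (0, 86)]
2. ⊥bis P1·P0 via (74.44,22.88): [(0, 36.7195) (0, 0) (98, 0) (98, 18.4998)]  |A|=2705.7496
3. ⊥bis P1·P2 via (76.065,36.365): [(0, 36.7195) (0, 0) (98, 0) (98, 18.4998)]  |A|=2705.7496
4. ⊥bis P1·P3 via (46.47,12.86): [(50.9765, 27.2422) (42.4405, 0) (98, 0) (98, 18.4998)]  |A|=1191.7461
5. ⊥bis P1·P4 via (41.13,13.17): [(50.9765, 27.2422) (42.4405, 0) (98, 0) (98, 18.4998)]  |A|=1191.7461
6. ⊥bis P1·P5 via (53.755,32.19): [(50.9765, 27.2422) (42.4405, 0) (98, 0) (98, 18.4998)]  |A|=1191.7461
7. ⊥bis P1·P6 via (70.89,27.99): [(50.9765, 27.2422) (42.4405, 0) (98, 0) (98, 18.4998)]  |A|=1191.7461
8. ⊥bis P1·P7 via (44.865,41.965): [(50.9765, 27.2422) (42.4405, 0) (98, 0) (98, 18.4998)]  |A|=1191.7461
9. ⊥bis P1·P8 via (55.97,6.24): [(57.4191, 26.0444) (55.5134, 0) (98, 0) (98, 18.4998)]  |A|=928.6397
10. ⊥bis P1·P9 via (75.885,30.79): [(57.4191, 26.0444) (55.5134, 0) (98, 0) (98, 18.4998)]  |A|=928.6397
11. canonical 4-gon: [(57.4191, 26.0444) (55.5134, 0) (98, 0) (98, 18.4998)]
12. shoelace: 928.6397

Area of P1's cell: 928.6397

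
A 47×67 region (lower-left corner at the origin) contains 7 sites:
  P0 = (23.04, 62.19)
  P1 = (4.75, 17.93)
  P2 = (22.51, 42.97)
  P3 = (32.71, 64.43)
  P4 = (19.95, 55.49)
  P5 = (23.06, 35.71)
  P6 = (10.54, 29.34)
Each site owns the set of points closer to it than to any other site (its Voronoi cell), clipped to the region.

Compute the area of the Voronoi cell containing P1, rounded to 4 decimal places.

Area of P1's cell: 644.0385

1. box [0,47]×[0,67]: [(0, 0) (47, 0) (47, 67) (0, 67)]
2. ⊥bis P1·P0 via (13.895,40.06): [(0, 45.802) (0, 0) (47, 0) (47, 26.3797)]  |A|=1696.269
3. ⊥bis P1·P2 via (13.63,30.45): [(0, 40.1173) (0, 0) (47, 0) (47, 6.7818)]  |A|=1102.129
4. ⊥bis P1·P3 via (18.73,41.18): [(0, 40.1173) (0, 0) (47, 0) (47, 6.7818)]  |A|=1102.129
5. ⊥bis P1·P4 via (12.35,36.71): [(0, 40.1173) (0, 0) (47, 0) (47, 6.7818)]  |A|=1102.129
6. ⊥bis P1·P5 via (13.905,26.82): [(3.189, 37.8555) (0, 40.1173) (0, 0) (39.9487, 0)]  |A|=820.1041
7. ⊥bis P1·P6 via (7.645,23.635): [(26.0837, 14.2783) (0, 27.5145) (0, 0) (39.9487, 0)]  |A|=644.0385
8. canonical 4-gon: [(26.0837, 14.2783) (0, 27.5145) (0, 0) (39.9487, 0)]
9. shoelace: 644.0385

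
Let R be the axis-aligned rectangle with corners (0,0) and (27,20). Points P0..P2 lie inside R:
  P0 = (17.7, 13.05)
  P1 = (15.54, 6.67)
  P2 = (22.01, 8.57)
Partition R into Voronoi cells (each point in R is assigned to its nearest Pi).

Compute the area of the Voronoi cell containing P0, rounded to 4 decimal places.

Area of P0's cell: 195.8398

1. box [0,27]×[0,20]: [(0, 0) (27, 0) (27, 20) (0, 20)]
2. ⊥bis P0·P1 via (16.62,9.86): [(0, 15.4868) (27, 6.3458) (27, 20) (0, 20)]  |A|=245.2599
3. ⊥bis P0·P2 via (19.855,10.81): [(0, 15.4868) (18.2825, 9.2972) (27, 17.6839) (27, 20) (0, 20)]  |A|=195.8398
4. canonical 5-gon: [(0, 15.4868) (18.2825, 9.2972) (27, 17.6839) (27, 20) (0, 20)]
5. shoelace: 195.8398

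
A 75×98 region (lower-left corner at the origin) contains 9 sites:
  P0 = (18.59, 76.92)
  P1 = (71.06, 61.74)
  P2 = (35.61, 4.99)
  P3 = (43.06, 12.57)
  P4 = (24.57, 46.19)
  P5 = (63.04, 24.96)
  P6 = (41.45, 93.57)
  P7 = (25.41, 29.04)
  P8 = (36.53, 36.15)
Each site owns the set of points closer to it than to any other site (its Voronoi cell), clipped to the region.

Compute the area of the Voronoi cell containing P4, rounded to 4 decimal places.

Area of P4's cell: 919.1650

1. box [0,75]×[0,98]: [(0, 0) (75, 0) (75, 98) (0, 98)]
2. ⊥bis P4·P0 via (21.58,61.555): [(0, 57.3556) (0, 0) (75, 0) (75, 71.9504)]  |A|=4848.9751
3. ⊥bis P4·P1 via (47.815,53.965): [(43.8282, 65.8845) (0, 57.3556) (0, 0) (65.8652, 0)]  |A|=3426.6428
4. ⊥bis P4·P2 via (30.09,25.59): [(55.0672, 32.2829) (43.8282, 65.8845) (0, 57.3556) (0, 17.527)]  |A|=1880.8983
5. ⊥bis P4·P3 via (33.815,29.38): [(23.9152, 23.9354) (52.5853, 39.7031) (43.8282, 65.8845) (0, 57.3556) (0, 17.527)]  |A|=1754.9622
6. ⊥bis P4·P5 via (43.805,35.575): [(23.9152, 23.9354) (43.2497, 34.5688) (50.1316, 47.0391) (43.8282, 65.8845) (0, 57.3556) (0, 17.527)]  |A|=1714.4202
7. ⊥bis P4·P6 via (33.01,69.88): [(23.9152, 23.9354) (43.2497, 34.5688) (50.1316, 47.0391) (43.8282, 65.8845) (0, 57.3556) (0, 17.527)]  |A|=1714.4202
8. ⊥bis P4·P7 via (24.99,37.615): [(45.4848, 38.6188) (50.1316, 47.0391) (43.8282, 65.8845) (0, 57.3556) (0, 36.391)]  |A|=1151.6736
9. ⊥bis P4·P8 via (30.55,41.17): [(27.6761, 37.7466) (45.9562, 59.5224) (43.8282, 65.8845) (0, 57.3556) (0, 36.391)]  |A|=919.165
10. canonical 5-gon: [(27.6761, 37.7466) (45.9562, 59.5224) (43.8282, 65.8845) (0, 57.3556) (0, 36.391)]
11. shoelace: 919.165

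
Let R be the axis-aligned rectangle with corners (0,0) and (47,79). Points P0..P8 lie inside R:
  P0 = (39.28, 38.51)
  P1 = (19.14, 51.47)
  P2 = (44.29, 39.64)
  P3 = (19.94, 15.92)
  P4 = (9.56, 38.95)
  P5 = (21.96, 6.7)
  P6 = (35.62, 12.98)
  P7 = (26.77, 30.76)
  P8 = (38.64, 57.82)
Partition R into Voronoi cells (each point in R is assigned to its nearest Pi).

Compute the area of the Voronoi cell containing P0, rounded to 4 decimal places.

Area of P0's cell: 224.9504

1. box [0,47]×[0,79]: [(0, 0) (47, 0) (47, 79) (0, 79)]
2. ⊥bis P0·P1 via (29.21,44.99): [(0.2591, 0) (47, 0) (47, 72.6359)]  |A|=1697.5319
3. ⊥bis P0·P2 via (41.785,39.075): [(37.5335, 57.9248) (0.2591, 0) (47, 0) (47, 15.9536)]  |A|=1429.2394
4. ⊥bis P0·P3 via (29.61,27.215): [(37.5335, 57.9248) (21.977, 33.7498) (47, 12.3269) (47, 15.9536)]  |A|=486.2633
5. ⊥bis P0·P4 via (24.42,38.73): [(37.5335, 57.9248) (24.4021, 37.5184) (24.3166, 31.7468) (47, 12.3269) (47, 15.9536)]  |A|=479.4261
6. ⊥bis P0·P5 via (30.62,22.605): [(37.5335, 57.9248) (24.4021, 37.5184) (24.3166, 31.7468) (42.6377, 16.0615) (47, 13.6864) (47, 15.9536)]  |A|=476.4609
7. ⊥bis P0·P6 via (37.45,25.745): [(45.0369, 24.6573) (37.5335, 57.9248) (24.4021, 37.5184) (24.3166, 31.7468) (30.0955, 26.7993)]  |A|=385.8517
8. ⊥bis P0·P7 via (33.025,34.635): [(38.6379, 25.5747) (45.0369, 24.6573) (37.5335, 57.9248) (27.8853, 42.9314)]  |A|=267.3358
9. ⊥bis P0·P8 via (38.96,48.165): [(38.6379, 25.5747) (45.0369, 24.6573) (39.729, 48.1905) (31.0851, 47.904) (27.8853, 42.9314)]  |A|=224.9504
10. canonical 5-gon: [(38.6379, 25.5747) (45.0369, 24.6573) (39.729, 48.1905) (31.0851, 47.904) (27.8853, 42.9314)]
11. shoelace: 224.9504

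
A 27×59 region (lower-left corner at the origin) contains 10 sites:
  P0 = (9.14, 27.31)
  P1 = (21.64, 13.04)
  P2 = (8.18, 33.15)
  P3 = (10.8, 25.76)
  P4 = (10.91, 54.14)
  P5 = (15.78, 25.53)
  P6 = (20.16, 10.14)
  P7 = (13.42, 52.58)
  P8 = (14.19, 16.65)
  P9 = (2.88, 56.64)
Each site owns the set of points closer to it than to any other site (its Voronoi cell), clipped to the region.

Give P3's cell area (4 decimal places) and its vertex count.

Area of P3's cell: 52.8665 (3 vertices)

1. box [0,27]×[0,59]: [(0, 0) (27, 0) (27, 59) (0, 59)]
2. ⊥bis P3·P0 via (9.97,26.535): [(0, 15.8575) (0, 0) (27, 0) (27, 44.7736)]  |A|=818.5189
3. ⊥bis P3·P1 via (16.22,19.4): [(0, 15.8575) (0, 5.5773) (27, 28.5867) (27, 44.7736)]  |A|=357.3046
4. ⊥bis P3·P2 via (9.49,29.455): [(14.2833, 31.1544) (0, 15.8575) (0, 5.5773) (27, 28.5867) (27, 35.6629)]  |A|=299.3754
5. ⊥bis P3·P4 via (10.855,39.95): [(14.2833, 31.1544) (0, 15.8575) (0, 5.5773) (27, 28.5867) (27, 35.6629)]  |A|=299.3754
6. ⊥bis P3·P5 via (13.29,25.645): [(13.506, 30.3219) (0, 15.8575) (0, 5.5773) (12.8697, 16.5449)]  |A|=154.5861
7. ⊥bis P3·P6 via (15.48,17.95): [(13.506, 30.3219) (0, 15.8575) (0, 8.6739) (12.241, 16.0091) (12.8697, 16.5449)]  |A|=135.6334
8. ⊥bis P3·P7 via (12.11,39.17): [(13.506, 30.3219) (0, 15.8575) (0, 8.6739) (12.241, 16.0091) (12.8697, 16.5449)]  |A|=135.6334
9. ⊥bis P3·P8 via (12.495,21.205): [(13.0953, 21.4284) (13.506, 30.3219) (0.9987, 16.927)]  |A|=52.8665
10. ⊥bis P3·P9 via (6.84,41.2): [(13.0953, 21.4284) (13.506, 30.3219) (0.9987, 16.927)]  |A|=52.8665
11. canonical 3-gon: [(13.0953, 21.4284) (13.506, 30.3219) (0.9987, 16.927)]
12. shoelace: 52.8665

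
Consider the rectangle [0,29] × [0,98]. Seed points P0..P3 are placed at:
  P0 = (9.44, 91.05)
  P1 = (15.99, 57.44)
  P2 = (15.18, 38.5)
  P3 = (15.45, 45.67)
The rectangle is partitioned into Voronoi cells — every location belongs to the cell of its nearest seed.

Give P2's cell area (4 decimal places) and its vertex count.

1. box [0,29]×[0,98]: [(0, 0) (29, 0) (29, 98) (0, 98)]
2. ⊥bis P2·P0 via (12.31,64.775): [(0, 63.4304) (0, 0) (29, 0) (29, 66.598)]  |A|=1885.4122
3. ⊥bis P2·P1 via (15.585,47.97): [(0, 48.6365) (0, 0) (29, 0) (29, 47.3963)]  |A|=1392.4757
4. ⊥bis P2·P3 via (15.315,42.085): [(0, 42.6617) (0, 0) (29, 0) (29, 41.5697)]  |A|=1221.355
5. canonical 4-gon: [(0, 42.6617) (0, 0) (29, 0) (29, 41.5697)]
6. shoelace: 1221.355

Area of P2's cell: 1221.3550 (4 vertices)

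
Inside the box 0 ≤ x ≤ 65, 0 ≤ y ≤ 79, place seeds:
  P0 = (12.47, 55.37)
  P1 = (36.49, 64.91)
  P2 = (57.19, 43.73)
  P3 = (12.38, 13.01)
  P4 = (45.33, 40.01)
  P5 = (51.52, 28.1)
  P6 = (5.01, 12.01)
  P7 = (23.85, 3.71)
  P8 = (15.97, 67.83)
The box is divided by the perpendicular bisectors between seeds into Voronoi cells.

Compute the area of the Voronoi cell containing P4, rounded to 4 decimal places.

1. box [0,65]×[0,79]: [(0, 0) (65, 0) (65, 79) (0, 79)]
2. ⊥bis P4·P0 via (28.9,47.69): [(6.6079, 0) (65, 0) (65, 79) (43.5355, 79)]  |A|=3154.3368
3. ⊥bis P4·P1 via (40.91,52.46): [(29.1837, 48.2969) (6.6079, 0) (65, 0) (65, 61.0124)]  |A|=2502.6993
4. ⊥bis P4·P2 via (51.26,41.87): [(47.2341, 54.7052) (29.1837, 48.2969) (6.6079, 0) (64.3929, 0)]  |A|=1944.1243
5. ⊥bis P4·P3 via (28.855,26.51): [(47.2341, 54.7052) (29.1837, 48.2969) (22.5795, 34.1684) (50.5779, 0) (64.3929, 0)]  |A|=1192.9313
6. ⊥bis P4·P5 via (48.425,34.055): [(52.9703, 36.4173) (47.2341, 54.7052) (29.1837, 48.2969) (22.5795, 34.1684) (30.3642, 24.6682)]  |A|=543.8059
7. ⊥bis P4·P6 via (25.17,26.01): [(52.9703, 36.4173) (47.2341, 54.7052) (29.1837, 48.2969) (22.5795, 34.1684) (30.3642, 24.6682)]  |A|=543.8059
8. ⊥bis P4·P7 via (34.59,21.86): [(52.9703, 36.4173) (47.2341, 54.7052) (29.1837, 48.2969) (22.5795, 34.1684) (30.3642, 24.6682)]  |A|=543.8059
9. ⊥bis P4·P8 via (30.65,53.92): [(52.9703, 36.4173) (47.2341, 54.7052) (29.1837, 48.2969) (22.5795, 34.1684) (30.3642, 24.6682)]  |A|=543.8059
10. canonical 5-gon: [(52.9703, 36.4173) (47.2341, 54.7052) (29.1837, 48.2969) (22.5795, 34.1684) (30.3642, 24.6682)]
11. shoelace: 543.8059

Area of P4's cell: 543.8059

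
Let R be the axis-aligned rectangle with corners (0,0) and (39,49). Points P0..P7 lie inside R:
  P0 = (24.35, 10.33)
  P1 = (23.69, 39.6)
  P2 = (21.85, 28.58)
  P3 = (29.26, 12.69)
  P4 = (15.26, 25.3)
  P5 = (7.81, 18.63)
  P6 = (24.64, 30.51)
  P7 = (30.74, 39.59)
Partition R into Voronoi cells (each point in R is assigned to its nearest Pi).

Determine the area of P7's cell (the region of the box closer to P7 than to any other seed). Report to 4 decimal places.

1. box [0,39]×[0,49]: [(0, 0) (39, 0) (39, 49) (0, 49)]
2. ⊥bis P7·P0 via (27.545,24.96): [(0, 30.9755) (39, 22.4584) (39, 49) (0, 49)]  |A|=869.04
3. ⊥bis P7·P1 via (27.215,39.595): [(27.1943, 25.0366) (39, 22.4584) (39, 49) (27.2283, 49)]  |A|=297.7152
4. ⊥bis P7·P2 via (26.295,34.085): [(27.2061, 33.3493) (39, 23.8264) (39, 49) (27.2283, 49)]  |A|=240.5644
5. ⊥bis P7·P3 via (30,26.14): [(27.2061, 33.3493) (36.5832, 25.7778) (39, 25.6448) (39, 49) (27.2283, 49)]  |A|=238.367
6. ⊥bis P7·P4 via (23,32.445): [(27.2061, 33.3493) (36.5832, 25.7778) (39, 25.6448) (39, 49) (27.2283, 49)]  |A|=238.367
7. ⊥bis P7·P5 via (19.275,29.11): [(27.2061, 33.3493) (36.5832, 25.7778) (39, 25.6448) (39, 49) (27.2283, 49)]  |A|=238.367
8. ⊥bis P7·P6 via (27.69,35.05): [(27.209, 35.3731) (39, 27.4519) (39, 49) (27.2283, 49)]  |A|=207.2423
9. canonical 4-gon: [(27.209, 35.3731) (39, 27.4519) (39, 49) (27.2283, 49)]
10. shoelace: 207.2423

Area of P7's cell: 207.2423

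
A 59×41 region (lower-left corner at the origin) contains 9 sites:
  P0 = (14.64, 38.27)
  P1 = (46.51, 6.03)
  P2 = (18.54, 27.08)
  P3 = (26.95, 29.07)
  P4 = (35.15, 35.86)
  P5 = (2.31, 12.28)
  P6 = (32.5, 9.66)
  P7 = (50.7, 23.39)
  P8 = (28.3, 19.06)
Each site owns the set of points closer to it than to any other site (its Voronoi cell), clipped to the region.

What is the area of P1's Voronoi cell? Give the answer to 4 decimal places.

1. box [0,59]×[0,41]: [(0, 0) (59, 0) (59, 41) (0, 41)]
2. ⊥bis P1·P0 via (30.575,22.15): [(8.1678, 0) (59, 0) (59, 41) (49.6438, 41)]  |A|=1233.8604
3. ⊥bis P1·P2 via (32.525,16.555): [(20.0658, 0) (59, 0) (59, 41) (50.9221, 41)]  |A|=963.747
4. ⊥bis P1·P3 via (36.73,17.55): [(27.1583, 9.424) (20.0658, 0) (59, 0) (59, 36.4563)]  |A|=763.8737
5. ⊥bis P1·P4 via (40.83,20.945): [(40.6469, 20.8753) (27.1583, 9.424) (20.0658, 0) (59, 0) (59, 27.8646)]  |A|=685.0312
6. ⊥bis P1·P5 via (24.41,9.155): [(40.6469, 20.8753) (27.1583, 9.424) (23.821, 4.9896) (23.1155, 0) (59, 0) (59, 27.8646)]  |A|=677.4229
7. ⊥bis P1·P6 via (39.505,7.845): [(43.1257, 21.8193) (37.4724, 0) (59, 0) (59, 27.8646)]  |A|=456.0236
8. ⊥bis P1·P7 via (48.605,14.71): [(41.7146, 16.3731) (37.4724, 0) (59, 0) (59, 12.2011)]  |A|=281.6867
9. ⊥bis P1·P8 via (37.405,12.545): [(41.7146, 16.3731) (37.4724, 0) (59, 0) (59, 12.2011)]  |A|=281.6867
10. canonical 4-gon: [(41.7146, 16.3731) (37.4724, 0) (59, 0) (59, 12.2011)]
11. shoelace: 281.6867

Area of P1's cell: 281.6867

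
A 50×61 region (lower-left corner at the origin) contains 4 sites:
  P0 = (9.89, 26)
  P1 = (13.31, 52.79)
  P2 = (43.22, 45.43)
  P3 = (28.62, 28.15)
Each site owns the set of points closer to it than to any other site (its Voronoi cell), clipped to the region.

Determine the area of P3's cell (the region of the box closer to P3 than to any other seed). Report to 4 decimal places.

Area of P3's cell: 1085.9507

1. box [0,50]×[0,61]: [(0, 0) (50, 0) (50, 61) (0, 61)]
2. ⊥bis P3·P0 via (19.255,27.075): [(22.3629, 0) (50, 0) (50, 61) (15.3608, 61)]  |A|=1899.4273
3. ⊥bis P3·P1 via (20.965,40.47): [(17.9336, 38.5865) (22.3629, 0) (50, 0) (50, 58.5108)]  |A|=1471.324
4. ⊥bis P3·P2 via (35.92,36.79): [(27.0728, 44.2651) (17.9336, 38.5865) (22.3629, 0) (50, 0) (50, 24.8937)]  |A|=1085.9507
5. canonical 5-gon: [(27.0728, 44.2651) (17.9336, 38.5865) (22.3629, 0) (50, 0) (50, 24.8937)]
6. shoelace: 1085.9507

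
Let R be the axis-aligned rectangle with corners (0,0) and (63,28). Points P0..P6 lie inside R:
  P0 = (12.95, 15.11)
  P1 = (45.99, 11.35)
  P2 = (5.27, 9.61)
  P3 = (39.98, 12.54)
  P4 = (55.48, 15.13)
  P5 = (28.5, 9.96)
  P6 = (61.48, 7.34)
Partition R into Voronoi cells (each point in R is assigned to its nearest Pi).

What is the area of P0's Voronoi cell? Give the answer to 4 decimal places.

Area of P0's cell: 369.5593

1. box [0,63]×[0,28]: [(0, 0) (63, 0) (63, 28) (0, 28)]
2. ⊥bis P0·P1 via (29.47,13.23): [(0, 0) (27.9644, 0) (31.1508, 28) (0, 28)]  |A|=827.6136
3. ⊥bis P0·P2 via (9.11,12.36): [(0, 25.0809) (17.9616, 0) (27.9644, 0) (31.1508, 28) (0, 28)]  |A|=602.3677
4. ⊥bis P0·P3 via (26.465,13.825): [(0, 25.0809) (17.9616, 0) (25.1505, 0) (27.8128, 28) (0, 28)]  |A|=516.2401
5. ⊥bis P0·P4 via (34.215,15.12): [(0, 25.0809) (17.9616, 0) (25.1505, 0) (27.8128, 28) (0, 28)]  |A|=516.2401
6. ⊥bis P0·P5 via (20.725,12.535): [(0, 25.0809) (17.0125, 1.3253) (25.8468, 28) (0, 28)]  |A|=369.5593
7. ⊥bis P0·P6 via (37.215,11.225): [(0, 25.0809) (17.0125, 1.3253) (25.8468, 28) (0, 28)]  |A|=369.5593
8. canonical 4-gon: [(0, 25.0809) (17.0125, 1.3253) (25.8468, 28) (0, 28)]
9. shoelace: 369.5593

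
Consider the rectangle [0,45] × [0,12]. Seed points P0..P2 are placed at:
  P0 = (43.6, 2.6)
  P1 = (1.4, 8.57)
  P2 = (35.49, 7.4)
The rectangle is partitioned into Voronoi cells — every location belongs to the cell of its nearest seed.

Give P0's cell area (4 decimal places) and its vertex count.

1. box [0,45]×[0,12]: [(0, 0) (45, 0) (45, 12) (0, 12)]
2. ⊥bis P0·P1 via (22.5,5.585): [(21.7099, 0) (45, 0) (45, 12) (23.4075, 12)]  |A|=269.2955
3. ⊥bis P0·P2 via (39.545,5): [(36.5857, 0) (45, 0) (45, 12) (43.688, 12)]  |A|=58.3577
4. canonical 4-gon: [(36.5857, 0) (45, 0) (45, 12) (43.688, 12)]
5. shoelace: 58.3577

Area of P0's cell: 58.3577 (4 vertices)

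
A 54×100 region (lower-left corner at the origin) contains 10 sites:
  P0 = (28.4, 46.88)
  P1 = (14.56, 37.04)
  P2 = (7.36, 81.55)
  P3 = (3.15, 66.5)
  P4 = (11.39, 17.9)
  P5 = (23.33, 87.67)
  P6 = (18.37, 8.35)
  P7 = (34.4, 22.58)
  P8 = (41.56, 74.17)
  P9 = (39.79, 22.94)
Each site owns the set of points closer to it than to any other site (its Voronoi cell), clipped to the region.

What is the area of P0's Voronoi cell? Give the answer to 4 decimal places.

1. box [0,54]×[0,100]: [(0, 0) (54, 0) (54, 100) (0, 100)]
2. ⊥bis P0·P1 via (21.48,41.96): [(0, 72.1717) (51.3128, 0) (54, 0) (54, 100) (0, 100)]  |A|=3548.3326
3. ⊥bis P0·P2 via (17.88,64.215): [(9.3413, 59.0332) (51.3128, 0) (54, 0) (54, 86.135)]  |A|=2002.6542
4. ⊥bis P0·P3 via (15.775,56.69): [(24.9614, 68.5124) (13.2853, 53.4859) (51.3128, 0) (54, 0) (54, 86.135)]  |A|=1940.6364
5. ⊥bis P0·P4 via (19.895,32.39): [(24.9614, 68.5124) (13.2853, 53.4859) (34.2923, 23.9394) (54, 12.3718) (54, 86.135)]  |A|=1786.5618
6. ⊥bis P0·P5 via (25.865,67.275): [(23.8005, 67.0184) (13.2853, 53.4859) (34.2923, 23.9394) (54, 12.3718) (54, 70.772)]  |A|=1543.122
7. ⊥bis P0·P6 via (23.385,27.615): [(23.8005, 67.0184) (13.2853, 53.4859) (33.5628, 24.9656) (54, 19.6454) (54, 70.772)]  |A|=1462.9043
8. ⊥bis P0·P7 via (31.4,34.73): [(23.8005, 67.0184) (13.2853, 53.4859) (27.3342, 33.7261) (54, 40.3102) (54, 70.772)]  |A|=1114.4296
9. ⊥bis P0·P8 via (34.98,60.525): [(23.1774, 66.2165) (13.2853, 53.4859) (27.3342, 33.7261) (54, 40.3102) (54, 51.353)]  |A|=804.219
10. ⊥bis P0·P9 via (34.095,34.91): [(23.1774, 66.2165) (13.2853, 53.4859) (27.3342, 33.7261) (36.2161, 35.9192) (54, 44.3803) (54, 51.353)]  |A|=768.0287
11. canonical 6-gon: [(23.1774, 66.2165) (13.2853, 53.4859) (27.3342, 33.7261) (36.2161, 35.9192) (54, 44.3803) (54, 51.353)]
12. shoelace: 768.0287

Area of P0's cell: 768.0287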